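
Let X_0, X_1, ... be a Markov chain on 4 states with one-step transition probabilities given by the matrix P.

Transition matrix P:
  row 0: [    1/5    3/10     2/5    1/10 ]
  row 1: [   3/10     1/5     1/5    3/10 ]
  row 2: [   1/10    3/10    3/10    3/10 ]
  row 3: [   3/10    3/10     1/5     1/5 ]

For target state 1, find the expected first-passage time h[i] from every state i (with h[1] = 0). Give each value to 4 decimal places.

h = [3.3333, 0.0000, 3.3333, 3.3333]

First-step conditioning: h[1] = 0; for i ≠ 1, h[i] = 1 + Σ_k P[i][k]·h[k].
  h[0] = 1 + 1/5·h[0] + 2/5·h[2] + 1/10·h[3]
  h[2] = 1 + 1/10·h[0] + 3/10·h[2] + 3/10·h[3]
  h[3] = 1 + 3/10·h[0] + 1/5·h[2] + 1/5·h[3]
Solving the 3×3 linear system over states ≠ 1 gives exactly h = [10/3, 0, 10/3, 10/3] (h[1] = 0 is the target).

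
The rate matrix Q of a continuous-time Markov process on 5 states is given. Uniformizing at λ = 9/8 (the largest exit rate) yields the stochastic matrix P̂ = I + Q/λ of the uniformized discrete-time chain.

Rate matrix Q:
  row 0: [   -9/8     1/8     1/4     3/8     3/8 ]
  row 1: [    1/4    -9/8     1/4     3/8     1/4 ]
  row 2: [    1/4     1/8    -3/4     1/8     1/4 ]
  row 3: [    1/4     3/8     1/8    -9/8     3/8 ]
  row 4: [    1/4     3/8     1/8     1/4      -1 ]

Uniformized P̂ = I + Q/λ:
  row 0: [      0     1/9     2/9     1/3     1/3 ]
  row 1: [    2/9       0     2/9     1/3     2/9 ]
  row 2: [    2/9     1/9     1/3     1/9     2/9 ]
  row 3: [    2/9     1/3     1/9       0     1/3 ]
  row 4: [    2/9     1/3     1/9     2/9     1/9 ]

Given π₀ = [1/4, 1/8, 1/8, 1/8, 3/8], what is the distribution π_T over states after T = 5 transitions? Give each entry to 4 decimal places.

π = [0.1818, 0.1870, 0.1956, 0.1977, 0.2379]

t=0: π = [0.2500, 0.1250, 0.1250, 0.1250, 0.3750]
t=1: π = [0.1667, 0.2083, 0.1806, 0.2222, 0.2222]
t=2: π = [0.1852, 0.1867, 0.1929, 0.1944, 0.2407]
t=3: π = [0.1811, 0.1871, 0.1953, 0.1989, 0.2377]
t=4: π = [0.1820, 0.1873, 0.1954, 0.1972, 0.2380]
t=5: π = [0.1818, 0.1870, 0.1956, 0.1977, 0.2379]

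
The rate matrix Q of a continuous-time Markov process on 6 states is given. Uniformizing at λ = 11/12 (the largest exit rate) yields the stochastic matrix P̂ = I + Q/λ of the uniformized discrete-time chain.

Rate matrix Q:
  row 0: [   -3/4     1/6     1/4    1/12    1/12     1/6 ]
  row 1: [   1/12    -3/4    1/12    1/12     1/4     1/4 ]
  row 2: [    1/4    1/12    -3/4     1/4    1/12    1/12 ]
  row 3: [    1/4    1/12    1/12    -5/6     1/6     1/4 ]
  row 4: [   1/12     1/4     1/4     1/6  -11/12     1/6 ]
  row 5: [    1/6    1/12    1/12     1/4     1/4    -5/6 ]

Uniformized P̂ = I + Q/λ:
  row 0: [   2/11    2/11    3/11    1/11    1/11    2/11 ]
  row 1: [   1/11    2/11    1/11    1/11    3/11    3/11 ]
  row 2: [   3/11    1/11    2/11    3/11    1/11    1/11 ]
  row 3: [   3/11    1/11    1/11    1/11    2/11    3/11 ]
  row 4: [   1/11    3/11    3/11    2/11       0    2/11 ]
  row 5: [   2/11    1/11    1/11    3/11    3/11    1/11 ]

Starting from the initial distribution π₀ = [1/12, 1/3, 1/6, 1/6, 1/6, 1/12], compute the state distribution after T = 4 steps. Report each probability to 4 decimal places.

t=0: π = [0.0833, 0.3333, 0.1667, 0.1667, 0.1667, 0.0833]
t=1: π = [0.1667, 0.1591, 0.1515, 0.1515, 0.1667, 0.2045]
t=2: π = [0.1798, 0.1508, 0.1653, 0.1708, 0.1556, 0.1777]
t=3: π = [0.1845, 0.1493, 0.1669, 0.1674, 0.1520, 0.1799]
t=4: π = [0.1848, 0.1489, 0.1673, 0.1678, 0.1522, 0.1791]

π = [0.1848, 0.1489, 0.1673, 0.1678, 0.1522, 0.1791]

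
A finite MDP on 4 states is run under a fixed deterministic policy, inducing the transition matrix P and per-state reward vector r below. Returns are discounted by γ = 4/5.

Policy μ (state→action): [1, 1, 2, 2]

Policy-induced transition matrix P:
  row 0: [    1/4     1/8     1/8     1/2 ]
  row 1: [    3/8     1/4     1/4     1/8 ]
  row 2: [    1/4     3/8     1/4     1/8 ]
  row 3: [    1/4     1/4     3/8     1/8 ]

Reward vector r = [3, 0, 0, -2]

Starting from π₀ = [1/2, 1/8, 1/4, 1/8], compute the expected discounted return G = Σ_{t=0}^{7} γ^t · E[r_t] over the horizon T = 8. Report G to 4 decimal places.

t=0: π = [0.5000, 0.1250, 0.2500, 0.1250], E[r] = 1.2500, γ^t·E[r] = 1.250000, running G = 1.250000
t=1: π = [0.2656, 0.2188, 0.2031, 0.3125], E[r] = 0.1719, γ^t·E[r] = 0.137500, running G = 1.387500
t=2: π = [0.2773, 0.2422, 0.2559, 0.2246], E[r] = 0.3828, γ^t·E[r] = 0.245000, running G = 1.632500
t=3: π = [0.2803, 0.2473, 0.2434, 0.2290], E[r] = 0.3828, γ^t·E[r] = 0.196000, running G = 1.828500
t=4: π = [0.2809, 0.2454, 0.2436, 0.2301], E[r] = 0.3825, γ^t·E[r] = 0.156688, running G = 1.985188
t=5: π = [0.2807, 0.2453, 0.2436, 0.2303], E[r] = 0.3813, γ^t·E[r] = 0.124956, running G = 2.110144
t=6: π = [0.2807, 0.2454, 0.2437, 0.2303], E[r] = 0.3815, γ^t·E[r] = 0.100007, running G = 2.210150
t=7: π = [0.2807, 0.2454, 0.2437, 0.2303], E[r] = 0.3815, γ^t·E[r] = 0.080009, running G = 2.290160

G = 2.2902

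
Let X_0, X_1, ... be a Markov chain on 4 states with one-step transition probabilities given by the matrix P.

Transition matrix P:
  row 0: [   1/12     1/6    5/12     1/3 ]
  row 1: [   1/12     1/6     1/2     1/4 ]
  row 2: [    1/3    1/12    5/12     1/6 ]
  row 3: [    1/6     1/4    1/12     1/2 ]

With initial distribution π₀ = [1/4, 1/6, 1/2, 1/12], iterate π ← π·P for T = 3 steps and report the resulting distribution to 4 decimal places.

t=0: π = [0.2500, 0.1667, 0.5000, 0.0833]
t=1: π = [0.2153, 0.1319, 0.4028, 0.2500]
t=2: π = [0.2049, 0.1539, 0.3443, 0.2969]
t=3: π = [0.1942, 0.1627, 0.3305, 0.3126]

π = [0.1942, 0.1627, 0.3305, 0.3126]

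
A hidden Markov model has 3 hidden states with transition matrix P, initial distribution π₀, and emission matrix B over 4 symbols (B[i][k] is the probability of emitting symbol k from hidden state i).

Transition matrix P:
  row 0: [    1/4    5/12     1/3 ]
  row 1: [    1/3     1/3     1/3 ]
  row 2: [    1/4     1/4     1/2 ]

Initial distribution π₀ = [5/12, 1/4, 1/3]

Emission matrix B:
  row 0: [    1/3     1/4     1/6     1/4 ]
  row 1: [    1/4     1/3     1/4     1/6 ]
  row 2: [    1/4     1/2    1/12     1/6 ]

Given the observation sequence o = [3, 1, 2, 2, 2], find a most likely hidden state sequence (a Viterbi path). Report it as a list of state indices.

path = [0, 1, 1, 1, 1]

t=0: δ = [1.042e-01, 4.167e-02, 5.556e-02]  (obs o_0=3)
t=1: δ = [6.510e-03, 1.447e-02, 1.736e-02]  ψ = [0, 0, 0]  (obs o_1=1)
t=2: δ = [8.038e-04, 1.206e-03, 7.234e-04]  ψ = [1, 1, 2]  (obs o_2=2)
t=3: δ = [6.698e-05, 1.005e-04, 3.349e-05]  ψ = [1, 1, 1]  (obs o_3=2)
t=4: δ = [5.582e-06, 8.372e-06, 2.791e-06]  ψ = [1, 1, 1]  (obs o_4=2)
backtrack: best end state = 1; path = [0, 1, 1, 1, 1]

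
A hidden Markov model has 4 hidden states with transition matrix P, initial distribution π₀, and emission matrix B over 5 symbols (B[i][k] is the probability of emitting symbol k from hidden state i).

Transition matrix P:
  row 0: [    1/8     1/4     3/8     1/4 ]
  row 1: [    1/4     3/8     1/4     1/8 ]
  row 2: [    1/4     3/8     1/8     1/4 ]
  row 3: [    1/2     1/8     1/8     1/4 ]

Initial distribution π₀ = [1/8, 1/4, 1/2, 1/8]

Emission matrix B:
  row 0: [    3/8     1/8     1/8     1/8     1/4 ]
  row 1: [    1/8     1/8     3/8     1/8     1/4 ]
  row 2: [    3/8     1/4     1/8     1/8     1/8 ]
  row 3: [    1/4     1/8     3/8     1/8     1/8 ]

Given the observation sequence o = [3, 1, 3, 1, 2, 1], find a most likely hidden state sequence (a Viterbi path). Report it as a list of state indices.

path = [2, 3, 0, 2, 1, 2]

t=0: δ = [1.562e-02, 3.125e-02, 6.250e-02, 1.562e-02]  (obs o_0=3)
t=1: δ = [1.953e-03, 2.930e-03, 1.953e-03, 1.953e-03]  ψ = [2, 2, 1, 2]  (obs o_1=1)
t=2: δ = [1.221e-04, 1.373e-04, 9.155e-05, 6.104e-05]  ψ = [3, 1, 0, 0]  (obs o_2=3)
t=3: δ = [4.292e-06, 6.437e-06, 1.144e-05, 3.815e-06]  ψ = [1, 1, 0, 0]  (obs o_3=1)
t=4: δ = [3.576e-07, 1.609e-06, 2.012e-07, 1.073e-06]  ψ = [2, 2, 0, 2]  (obs o_4=2)
t=5: δ = [6.706e-08, 7.544e-08, 1.006e-07, 3.353e-08]  ψ = [3, 1, 1, 3]  (obs o_5=1)
backtrack: best end state = 2; path = [2, 3, 0, 2, 1, 2]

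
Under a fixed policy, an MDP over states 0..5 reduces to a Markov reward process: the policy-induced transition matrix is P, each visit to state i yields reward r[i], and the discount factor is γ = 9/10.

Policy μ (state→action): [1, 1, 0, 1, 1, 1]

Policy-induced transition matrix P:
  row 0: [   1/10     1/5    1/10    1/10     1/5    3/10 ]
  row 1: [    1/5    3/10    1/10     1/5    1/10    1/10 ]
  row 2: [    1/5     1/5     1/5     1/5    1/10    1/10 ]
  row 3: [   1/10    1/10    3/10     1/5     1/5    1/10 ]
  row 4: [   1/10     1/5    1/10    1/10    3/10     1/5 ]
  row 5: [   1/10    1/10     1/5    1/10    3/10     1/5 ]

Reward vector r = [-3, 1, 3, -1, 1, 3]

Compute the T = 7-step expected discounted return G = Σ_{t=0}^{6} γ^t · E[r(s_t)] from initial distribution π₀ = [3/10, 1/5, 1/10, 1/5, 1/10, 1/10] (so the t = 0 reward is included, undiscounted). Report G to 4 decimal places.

t=0: π = [0.3000, 0.2000, 0.1000, 0.2000, 0.1000, 0.1000], E[r] = -0.2000, γ^t·E[r] = -0.200000, running G = -0.200000
t=1: π = [0.1300, 0.1900, 0.1600, 0.1500, 0.1900, 0.1800], E[r] = 0.8600, γ^t·E[r] = 0.774000, running G = 0.574000
t=2: π = [0.1350, 0.1860, 0.1640, 0.1500, 0.2020, 0.1630], E[r] = 0.8140, γ^t·E[r] = 0.659340, running G = 1.233340
t=3: π = [0.1350, 0.1873, 0.1627, 0.1500, 0.2015, 0.1635], E[r] = 0.8124, γ^t·E[r] = 0.592240, running G = 1.825580
t=4: π = [0.1350, 0.1874, 0.1626, 0.1500, 0.2015, 0.1635], E[r] = 0.8122, γ^t·E[r] = 0.532911, running G = 2.358490
t=5: π = [0.1350, 0.1874, 0.1626, 0.1500, 0.2015, 0.1635], E[r] = 0.8122, γ^t·E[r] = 0.479610, running G = 2.838100
t=6: π = [0.1350, 0.1874, 0.1626, 0.1500, 0.2015, 0.1635], E[r] = 0.8122, γ^t·E[r] = 0.431648, running G = 3.269749

G = 3.2697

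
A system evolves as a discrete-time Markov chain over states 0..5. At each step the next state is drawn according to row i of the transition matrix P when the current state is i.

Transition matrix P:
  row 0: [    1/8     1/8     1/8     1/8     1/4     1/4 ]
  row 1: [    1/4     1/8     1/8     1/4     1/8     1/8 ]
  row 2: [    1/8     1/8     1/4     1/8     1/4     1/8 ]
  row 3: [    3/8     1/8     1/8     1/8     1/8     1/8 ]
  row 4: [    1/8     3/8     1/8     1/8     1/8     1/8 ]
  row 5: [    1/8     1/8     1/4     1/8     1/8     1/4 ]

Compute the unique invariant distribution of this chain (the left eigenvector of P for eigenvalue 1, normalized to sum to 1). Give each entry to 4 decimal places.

π = [0.1824, 0.1672, 0.1670, 0.1459, 0.1687, 0.1689]

Balance equations π_j = Σ_i π_i·P[i][j]:
  π_0 = 1/8·π_0 + 1/4·π_1 + 1/8·π_2 + 3/8·π_3 + 1/8·π_4 + 1/8·π_5
  π_1 = 1/8·π_0 + 1/8·π_1 + 1/8·π_2 + 1/8·π_3 + 3/8·π_4 + 1/8·π_5
  π_2 = 1/8·π_0 + 1/8·π_1 + 1/4·π_2 + 1/8·π_3 + 1/8·π_4 + 1/4·π_5
  π_3 = 1/8·π_0 + 1/4·π_1 + 1/8·π_2 + 1/8·π_3 + 1/8·π_4 + 1/8·π_5
  π_4 = 1/4·π_0 + 1/8·π_1 + 1/4·π_2 + 1/8·π_3 + 1/8·π_4 + 1/8·π_5
  normalize: π_0 + π_1 + π_2 + π_3 + π_4 + π_5 = 1
Solving the linear system gives exactly π = [3035/16642, 1391/8321, 2779/16642, 1214/8321, 2807/16642, 2811/16642].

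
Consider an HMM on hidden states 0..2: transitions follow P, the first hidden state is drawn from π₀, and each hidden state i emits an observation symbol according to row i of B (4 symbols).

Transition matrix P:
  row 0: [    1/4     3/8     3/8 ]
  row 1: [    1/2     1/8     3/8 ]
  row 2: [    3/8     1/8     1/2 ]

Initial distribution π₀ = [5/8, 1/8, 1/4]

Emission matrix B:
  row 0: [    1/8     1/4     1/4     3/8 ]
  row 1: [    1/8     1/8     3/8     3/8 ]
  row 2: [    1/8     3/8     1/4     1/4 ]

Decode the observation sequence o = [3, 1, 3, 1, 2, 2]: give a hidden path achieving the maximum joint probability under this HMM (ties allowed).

t=0: δ = [2.344e-01, 4.688e-02, 6.250e-02]  (obs o_0=3)
t=1: δ = [1.465e-02, 1.099e-02, 3.296e-02]  ψ = [0, 0, 0]  (obs o_1=1)
t=2: δ = [4.635e-03, 2.060e-03, 4.120e-03]  ψ = [2, 0, 2]  (obs o_2=3)
t=3: δ = [3.862e-04, 2.173e-04, 7.725e-04]  ψ = [2, 0, 2]  (obs o_3=1)
t=4: δ = [7.242e-05, 5.431e-05, 9.656e-05]  ψ = [2, 0, 2]  (obs o_4=2)
t=5: δ = [9.052e-06, 1.018e-05, 1.207e-05]  ψ = [2, 0, 2]  (obs o_5=2)
backtrack: best end state = 2; path = [0, 2, 2, 2, 2, 2]

path = [0, 2, 2, 2, 2, 2]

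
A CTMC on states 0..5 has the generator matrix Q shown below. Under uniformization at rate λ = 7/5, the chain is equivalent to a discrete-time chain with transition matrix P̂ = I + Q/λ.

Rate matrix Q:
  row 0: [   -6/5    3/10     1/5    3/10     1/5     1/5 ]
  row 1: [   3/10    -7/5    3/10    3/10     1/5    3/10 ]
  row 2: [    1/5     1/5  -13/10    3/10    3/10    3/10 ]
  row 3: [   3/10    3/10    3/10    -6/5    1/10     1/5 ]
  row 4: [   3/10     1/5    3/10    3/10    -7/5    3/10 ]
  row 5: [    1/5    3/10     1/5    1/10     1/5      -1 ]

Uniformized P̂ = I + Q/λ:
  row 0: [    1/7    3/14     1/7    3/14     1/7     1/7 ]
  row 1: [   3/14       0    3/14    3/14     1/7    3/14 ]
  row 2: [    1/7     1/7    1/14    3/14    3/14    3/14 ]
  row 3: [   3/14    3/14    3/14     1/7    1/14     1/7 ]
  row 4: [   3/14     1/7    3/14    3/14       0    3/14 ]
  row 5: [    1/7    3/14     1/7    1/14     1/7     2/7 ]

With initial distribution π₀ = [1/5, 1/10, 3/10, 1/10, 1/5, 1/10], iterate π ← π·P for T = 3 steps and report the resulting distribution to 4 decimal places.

t=0: π = [0.2000, 0.1000, 0.3000, 0.1000, 0.2000, 0.1000]
t=1: π = [0.1714, 0.1571, 0.1500, 0.1929, 0.1286, 0.2000]
t=2: π = [0.1770, 0.1607, 0.1663, 0.1719, 0.1214, 0.2026]
t=3: π = [0.1753, 0.1593, 0.1634, 0.1731, 0.1251, 0.2038]

π = [0.1753, 0.1593, 0.1634, 0.1731, 0.1251, 0.2038]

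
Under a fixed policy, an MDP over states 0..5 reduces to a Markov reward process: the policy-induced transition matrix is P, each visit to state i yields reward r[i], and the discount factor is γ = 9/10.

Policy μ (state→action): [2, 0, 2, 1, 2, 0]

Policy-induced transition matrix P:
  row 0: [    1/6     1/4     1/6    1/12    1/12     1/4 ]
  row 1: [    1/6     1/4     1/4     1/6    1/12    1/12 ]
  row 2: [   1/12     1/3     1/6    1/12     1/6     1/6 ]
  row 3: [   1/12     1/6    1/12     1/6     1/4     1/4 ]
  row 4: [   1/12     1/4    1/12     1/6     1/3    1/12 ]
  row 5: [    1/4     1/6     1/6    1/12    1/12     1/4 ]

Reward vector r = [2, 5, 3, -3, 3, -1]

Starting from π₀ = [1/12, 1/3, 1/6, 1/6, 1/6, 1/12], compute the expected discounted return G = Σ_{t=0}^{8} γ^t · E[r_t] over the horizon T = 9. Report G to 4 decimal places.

t=0: π = [0.0833, 0.3333, 0.1667, 0.1667, 0.1667, 0.0833], E[r] = 2.2500, γ^t·E[r] = 2.250000, running G = 2.250000
t=1: π = [0.1319, 0.2431, 0.1667, 0.1389, 0.1667, 0.1528], E[r] = 1.9097, γ^t·E[r] = 1.718750, running G = 3.968750
t=2: π = [0.1400, 0.2396, 0.1615, 0.1291, 0.1620, 0.1678], E[r] = 1.8935, γ^t·E[r] = 1.533750, running G = 5.502500
t=3: π = [0.1429, 0.2387, 0.1624, 0.1276, 0.1588, 0.1696], E[r] = 1.8907, γ^t·E[r] = 1.378336, running G = 6.880836
t=4: π = [0.1434, 0.2388, 0.1627, 0.1271, 0.1578, 0.1702], E[r] = 1.8907, γ^t·E[r] = 1.240508, running G = 8.121344
t=5: π = [0.1436, 0.2388, 0.1628, 0.1270, 0.1575, 0.1703], E[r] = 1.8908, γ^t·E[r] = 1.116499, running G = 9.237843
t=6: π = [0.1436, 0.2388, 0.1629, 0.1269, 0.1574, 0.1704], E[r] = 1.8908, γ^t·E[r] = 1.004869, running G = 10.242711
t=7: π = [0.1436, 0.2388, 0.1629, 0.1269, 0.1574, 0.1704], E[r] = 1.8908, γ^t·E[r] = 0.904388, running G = 11.147099
t=8: π = [0.1436, 0.2388, 0.1629, 0.1269, 0.1574, 0.1704], E[r] = 1.8909, γ^t·E[r] = 0.813950, running G = 11.961049

G = 11.9610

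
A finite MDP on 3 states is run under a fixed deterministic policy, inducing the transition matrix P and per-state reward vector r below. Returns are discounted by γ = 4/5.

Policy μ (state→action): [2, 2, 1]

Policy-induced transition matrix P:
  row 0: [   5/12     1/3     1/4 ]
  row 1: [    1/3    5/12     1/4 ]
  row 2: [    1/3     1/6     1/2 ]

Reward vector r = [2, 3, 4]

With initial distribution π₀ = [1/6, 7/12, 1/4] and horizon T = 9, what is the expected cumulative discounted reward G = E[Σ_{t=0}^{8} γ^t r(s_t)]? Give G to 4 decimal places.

G = 12.9624

t=0: π = [0.1667, 0.5833, 0.2500], E[r] = 3.0833, γ^t·E[r] = 3.083333, running G = 3.083333
t=1: π = [0.3472, 0.3403, 0.3125], E[r] = 2.9653, γ^t·E[r] = 2.372222, running G = 5.455556
t=2: π = [0.3623, 0.3096, 0.3281], E[r] = 2.9659, γ^t·E[r] = 1.898148, running G = 7.353704
t=3: π = [0.3635, 0.3044, 0.3320], E[r] = 2.9685, γ^t·E[r] = 1.519877, running G = 8.873580
t=4: π = [0.3636, 0.3034, 0.3330], E[r] = 2.9694, γ^t·E[r] = 1.216258, running G = 10.089839
t=5: π = [0.3636, 0.3031, 0.3333], E[r] = 2.9696, γ^t·E[r] = 0.973084, running G = 11.062923
t=6: π = [0.3636, 0.3031, 0.3333], E[r] = 2.9697, γ^t·E[r] = 0.778483, running G = 11.841406
t=7: π = [0.3636, 0.3030, 0.3333], E[r] = 2.9697, γ^t·E[r] = 0.622790, running G = 12.464195
t=8: π = [0.3636, 0.3030, 0.3333], E[r] = 2.9697, γ^t·E[r] = 0.498232, running G = 12.962427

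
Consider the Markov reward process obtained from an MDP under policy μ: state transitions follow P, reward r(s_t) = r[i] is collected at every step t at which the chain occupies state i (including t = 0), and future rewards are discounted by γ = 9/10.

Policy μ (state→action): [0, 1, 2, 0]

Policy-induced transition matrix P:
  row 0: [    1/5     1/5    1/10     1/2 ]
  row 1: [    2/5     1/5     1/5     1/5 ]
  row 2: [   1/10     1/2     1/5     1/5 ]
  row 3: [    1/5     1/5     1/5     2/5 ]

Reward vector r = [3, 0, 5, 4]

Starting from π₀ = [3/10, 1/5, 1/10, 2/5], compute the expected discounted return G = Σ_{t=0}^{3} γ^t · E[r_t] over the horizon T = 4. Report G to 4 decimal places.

t=0: π = [0.3000, 0.2000, 0.1000, 0.4000], E[r] = 3.0000, γ^t·E[r] = 3.000000, running G = 3.000000
t=1: π = [0.2300, 0.2300, 0.1700, 0.3700], E[r] = 3.0200, γ^t·E[r] = 2.718000, running G = 5.718000
t=2: π = [0.2290, 0.2510, 0.1770, 0.3430], E[r] = 2.9440, γ^t·E[r] = 2.384640, running G = 8.102640
t=3: π = [0.2325, 0.2531, 0.1771, 0.3373], E[r] = 2.9322, γ^t·E[r] = 2.137574, running G = 10.240214

G = 10.2402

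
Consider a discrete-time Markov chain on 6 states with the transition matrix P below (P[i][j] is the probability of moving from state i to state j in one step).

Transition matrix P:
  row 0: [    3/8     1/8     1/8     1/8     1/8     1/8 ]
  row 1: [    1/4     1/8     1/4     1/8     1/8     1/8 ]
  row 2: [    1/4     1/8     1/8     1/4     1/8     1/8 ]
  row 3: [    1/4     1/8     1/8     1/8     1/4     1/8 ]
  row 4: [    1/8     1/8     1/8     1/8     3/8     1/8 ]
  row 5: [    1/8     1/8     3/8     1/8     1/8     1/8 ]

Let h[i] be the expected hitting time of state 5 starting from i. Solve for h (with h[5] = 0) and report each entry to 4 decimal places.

First-step conditioning: h[5] = 0; for i ≠ 5, h[i] = 1 + Σ_k P[i][k]·h[k].
  h[0] = 1 + 3/8·h[0] + 1/8·h[1] + 1/8·h[2] + 1/8·h[3] + 1/8·h[4]
  h[1] = 1 + 1/4·h[0] + 1/8·h[1] + 1/4·h[2] + 1/8·h[3] + 1/8·h[4]
  h[2] = 1 + 1/4·h[0] + 1/8·h[1] + 1/8·h[2] + 1/4·h[3] + 1/8·h[4]
  h[3] = 1 + 1/4·h[0] + 1/8·h[1] + 1/8·h[2] + 1/8·h[3] + 1/4·h[4]
  h[4] = 1 + 1/8·h[0] + 1/8·h[1] + 1/8·h[2] + 1/8·h[3] + 3/8·h[4]
Solving the 5×5 linear system over states ≠ 5 gives exactly h = [8, 8, 8, 8, 8, 0] (h[5] = 0 is the target).

h = [8.0000, 8.0000, 8.0000, 8.0000, 8.0000, 0.0000]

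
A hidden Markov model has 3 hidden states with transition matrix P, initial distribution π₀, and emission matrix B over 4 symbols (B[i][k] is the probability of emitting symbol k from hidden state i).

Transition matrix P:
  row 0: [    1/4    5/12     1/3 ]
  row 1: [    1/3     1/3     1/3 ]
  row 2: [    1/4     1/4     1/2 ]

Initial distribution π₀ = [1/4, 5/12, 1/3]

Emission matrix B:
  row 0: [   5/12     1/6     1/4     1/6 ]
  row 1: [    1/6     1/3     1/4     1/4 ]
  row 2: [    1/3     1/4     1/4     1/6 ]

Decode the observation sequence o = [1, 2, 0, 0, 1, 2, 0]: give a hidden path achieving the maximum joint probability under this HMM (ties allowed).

path = [1, 2, 2, 2, 2, 2, 2]

t=0: δ = [4.167e-02, 1.389e-01, 8.333e-02]  (obs o_0=1)
t=1: δ = [1.157e-02, 1.157e-02, 1.157e-02]  ψ = [1, 1, 1]  (obs o_1=2)
t=2: δ = [1.608e-03, 8.038e-04, 1.929e-03]  ψ = [1, 0, 2]  (obs o_2=0)
t=3: δ = [2.009e-04, 1.116e-04, 3.215e-04]  ψ = [2, 0, 2]  (obs o_3=0)
t=4: δ = [1.340e-05, 2.791e-05, 4.019e-05]  ψ = [2, 0, 2]  (obs o_4=1)
t=5: δ = [2.512e-06, 2.512e-06, 5.023e-06]  ψ = [2, 2, 2]  (obs o_5=2)
t=6: δ = [5.233e-07, 2.093e-07, 8.372e-07]  ψ = [2, 2, 2]  (obs o_6=0)
backtrack: best end state = 2; path = [1, 2, 2, 2, 2, 2, 2]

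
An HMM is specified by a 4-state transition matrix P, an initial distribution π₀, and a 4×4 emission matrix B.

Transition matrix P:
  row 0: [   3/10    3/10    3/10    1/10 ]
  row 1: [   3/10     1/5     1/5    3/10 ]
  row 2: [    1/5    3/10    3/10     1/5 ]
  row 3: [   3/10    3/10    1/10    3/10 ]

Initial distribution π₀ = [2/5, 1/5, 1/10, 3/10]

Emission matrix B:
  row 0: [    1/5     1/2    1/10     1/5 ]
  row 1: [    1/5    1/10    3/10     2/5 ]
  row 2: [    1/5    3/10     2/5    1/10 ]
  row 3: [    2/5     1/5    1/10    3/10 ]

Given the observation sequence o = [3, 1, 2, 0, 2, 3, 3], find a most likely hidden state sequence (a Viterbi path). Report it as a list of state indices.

t=0: δ = [8.000e-02, 8.000e-02, 1.000e-02, 9.000e-02]  (obs o_0=3)
t=1: δ = [1.350e-02, 2.700e-03, 7.200e-03, 5.400e-03]  ψ = [3, 3, 0, 3]  (obs o_1=1)
t=2: δ = [4.050e-04, 1.215e-03, 1.620e-03, 1.620e-04]  ψ = [0, 0, 0, 3]  (obs o_2=2)
t=3: δ = [7.290e-05, 9.720e-05, 9.720e-05, 1.458e-04]  ψ = [1, 2, 2, 1]  (obs o_3=0)
t=4: δ = [4.374e-06, 1.312e-05, 1.166e-05, 4.374e-06]  ψ = [3, 3, 2, 3]  (obs o_4=2)
t=5: δ = [7.873e-07, 1.400e-06, 3.499e-07, 1.181e-06]  ψ = [1, 2, 2, 1]  (obs o_5=3)
t=6: δ = [8.398e-08, 1.417e-07, 2.799e-08, 1.260e-07]  ψ = [1, 3, 1, 1]  (obs o_6=3)
backtrack: best end state = 1; path = [3, 0, 1, 3, 1, 3, 1]

path = [3, 0, 1, 3, 1, 3, 1]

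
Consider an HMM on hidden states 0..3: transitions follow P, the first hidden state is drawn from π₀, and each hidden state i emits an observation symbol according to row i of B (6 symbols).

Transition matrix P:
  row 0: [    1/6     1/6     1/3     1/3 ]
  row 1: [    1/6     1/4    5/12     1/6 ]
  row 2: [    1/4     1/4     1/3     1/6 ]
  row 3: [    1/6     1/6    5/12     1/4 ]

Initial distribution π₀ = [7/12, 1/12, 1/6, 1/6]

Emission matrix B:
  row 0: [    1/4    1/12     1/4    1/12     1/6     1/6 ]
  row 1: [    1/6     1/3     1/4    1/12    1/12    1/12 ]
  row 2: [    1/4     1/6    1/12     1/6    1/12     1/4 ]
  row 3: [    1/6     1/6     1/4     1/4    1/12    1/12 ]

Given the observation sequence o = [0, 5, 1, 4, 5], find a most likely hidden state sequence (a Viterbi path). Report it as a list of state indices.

t=0: δ = [1.458e-01, 1.389e-02, 4.167e-02, 2.778e-02]  (obs o_0=0)
t=1: δ = [4.051e-03, 2.025e-03, 1.215e-02, 4.051e-03]  ψ = [0, 0, 0, 0]  (obs o_1=5)
t=2: δ = [2.532e-04, 1.013e-03, 6.752e-04, 3.376e-04]  ψ = [2, 2, 2, 2]  (obs o_2=1)
t=3: δ = [2.813e-05, 2.110e-05, 3.516e-05, 1.407e-05]  ψ = [1, 1, 1, 1]  (obs o_3=4)
t=4: δ = [1.465e-06, 7.326e-07, 2.930e-06, 7.814e-07]  ψ = [2, 2, 2, 0]  (obs o_4=5)
backtrack: best end state = 2; path = [0, 2, 1, 2, 2]

path = [0, 2, 1, 2, 2]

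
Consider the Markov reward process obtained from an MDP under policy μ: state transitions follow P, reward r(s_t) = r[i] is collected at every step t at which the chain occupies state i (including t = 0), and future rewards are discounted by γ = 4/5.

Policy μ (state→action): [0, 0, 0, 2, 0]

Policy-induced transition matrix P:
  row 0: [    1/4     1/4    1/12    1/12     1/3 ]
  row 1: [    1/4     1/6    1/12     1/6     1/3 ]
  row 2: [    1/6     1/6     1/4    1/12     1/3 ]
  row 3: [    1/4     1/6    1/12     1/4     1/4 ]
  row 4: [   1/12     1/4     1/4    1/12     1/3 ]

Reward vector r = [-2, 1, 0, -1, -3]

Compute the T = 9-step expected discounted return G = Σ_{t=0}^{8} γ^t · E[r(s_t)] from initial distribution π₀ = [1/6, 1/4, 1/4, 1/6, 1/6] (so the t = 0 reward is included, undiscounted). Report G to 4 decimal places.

t=0: π = [0.1667, 0.2500, 0.2500, 0.1667, 0.1667], E[r] = -0.7500, γ^t·E[r] = -0.750000, running G = -0.750000
t=1: π = [0.2014, 0.1944, 0.1528, 0.1319, 0.3194], E[r] = -1.2986, γ^t·E[r] = -1.038889, running G = -1.788889
t=2: π = [0.1840, 0.2101, 0.1620, 0.1215, 0.3223], E[r] = -1.2465, γ^t·E[r] = -0.797778, running G = -2.586667
t=3: π = [0.1828, 0.2089, 0.1641, 0.1211, 0.3232], E[r] = -1.2474, γ^t·E[r] = -0.638667, running G = -3.225333
t=4: π = [0.1825, 0.2088, 0.1645, 0.1209, 0.3232], E[r] = -1.2467, γ^t·E[r] = -0.510663, running G = -3.735997
t=5: π = [0.1824, 0.2088, 0.1646, 0.1209, 0.3233], E[r] = -1.2467, γ^t·E[r] = -0.408512, running G = -4.144509
t=6: π = [0.1824, 0.2088, 0.1646, 0.1209, 0.3233], E[r] = -1.2467, γ^t·E[r] = -0.326805, running G = -4.471314
t=7: π = [0.1824, 0.2088, 0.1647, 0.1209, 0.3233], E[r] = -1.2467, γ^t·E[r] = -0.261444, running G = -4.732758
t=8: π = [0.1824, 0.2088, 0.1647, 0.1209, 0.3233], E[r] = -1.2467, γ^t·E[r] = -0.209155, running G = -4.941912

G = -4.9419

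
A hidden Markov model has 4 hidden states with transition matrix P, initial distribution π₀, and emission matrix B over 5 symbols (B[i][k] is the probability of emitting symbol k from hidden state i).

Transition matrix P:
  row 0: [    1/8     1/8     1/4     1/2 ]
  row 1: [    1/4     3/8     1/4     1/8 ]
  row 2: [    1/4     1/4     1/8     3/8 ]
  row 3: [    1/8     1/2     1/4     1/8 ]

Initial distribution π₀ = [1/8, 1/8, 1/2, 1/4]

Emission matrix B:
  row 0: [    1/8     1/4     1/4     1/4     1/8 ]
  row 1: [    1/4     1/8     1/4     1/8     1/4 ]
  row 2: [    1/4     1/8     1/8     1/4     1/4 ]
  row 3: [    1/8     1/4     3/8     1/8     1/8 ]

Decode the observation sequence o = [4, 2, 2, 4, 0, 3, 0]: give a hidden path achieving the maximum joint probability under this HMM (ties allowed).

t=0: δ = [1.562e-02, 3.125e-02, 1.250e-01, 3.125e-02]  (obs o_0=4)
t=1: δ = [7.812e-03, 7.812e-03, 1.953e-03, 1.758e-02]  ψ = [2, 2, 2, 2]  (obs o_1=2)
t=2: δ = [5.493e-04, 2.197e-03, 5.493e-04, 1.465e-03]  ψ = [3, 3, 3, 0]  (obs o_2=2)
t=3: δ = [6.866e-05, 2.060e-04, 1.373e-04, 3.433e-05]  ψ = [1, 1, 1, 0]  (obs o_3=4)
t=4: δ = [6.437e-06, 1.931e-05, 1.287e-05, 6.437e-06]  ψ = [1, 1, 1, 2]  (obs o_4=0)
t=5: δ = [1.207e-06, 9.052e-07, 1.207e-06, 6.035e-07]  ψ = [1, 1, 1, 2]  (obs o_5=3)
t=6: δ = [3.772e-08, 8.487e-08, 7.544e-08, 7.544e-08]  ψ = [2, 1, 0, 0]  (obs o_6=0)
backtrack: best end state = 1; path = [2, 3, 1, 1, 1, 1, 1]

path = [2, 3, 1, 1, 1, 1, 1]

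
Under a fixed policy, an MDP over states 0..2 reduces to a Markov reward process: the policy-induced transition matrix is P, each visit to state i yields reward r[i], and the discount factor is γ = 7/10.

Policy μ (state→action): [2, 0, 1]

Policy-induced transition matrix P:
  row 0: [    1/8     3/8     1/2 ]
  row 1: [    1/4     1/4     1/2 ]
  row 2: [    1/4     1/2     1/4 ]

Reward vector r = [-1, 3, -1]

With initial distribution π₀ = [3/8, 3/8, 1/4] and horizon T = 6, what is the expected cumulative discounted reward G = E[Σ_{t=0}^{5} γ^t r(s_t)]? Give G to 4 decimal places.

G = 1.4519

t=0: π = [0.3750, 0.3750, 0.2500], E[r] = 0.5000, γ^t·E[r] = 0.500000, running G = 0.500000
t=1: π = [0.2031, 0.3594, 0.4375], E[r] = 0.4375, γ^t·E[r] = 0.306250, running G = 0.806250
t=2: π = [0.2246, 0.3848, 0.3906], E[r] = 0.5391, γ^t·E[r] = 0.264141, running G = 1.070391
t=3: π = [0.2219, 0.3757, 0.4023], E[r] = 0.5029, γ^t·E[r] = 0.172505, running G = 1.242896
t=4: π = [0.2223, 0.3783, 0.3994], E[r] = 0.5133, γ^t·E[r] = 0.123245, running G = 1.366140
t=5: π = [0.2222, 0.3776, 0.4001], E[r] = 0.5105, γ^t·E[r] = 0.085807, running G = 1.451947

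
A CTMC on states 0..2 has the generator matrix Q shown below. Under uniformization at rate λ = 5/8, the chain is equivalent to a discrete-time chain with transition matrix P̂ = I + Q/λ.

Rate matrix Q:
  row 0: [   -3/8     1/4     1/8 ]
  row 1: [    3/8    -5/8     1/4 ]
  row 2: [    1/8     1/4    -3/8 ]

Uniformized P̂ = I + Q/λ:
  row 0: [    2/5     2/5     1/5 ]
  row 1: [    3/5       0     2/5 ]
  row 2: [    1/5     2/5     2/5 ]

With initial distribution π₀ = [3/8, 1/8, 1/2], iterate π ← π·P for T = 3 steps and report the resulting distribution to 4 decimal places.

t=0: π = [0.3750, 0.1250, 0.5000]
t=1: π = [0.3250, 0.3500, 0.3250]
t=2: π = [0.4050, 0.2600, 0.3350]
t=3: π = [0.3850, 0.2960, 0.3190]

π = [0.3850, 0.2960, 0.3190]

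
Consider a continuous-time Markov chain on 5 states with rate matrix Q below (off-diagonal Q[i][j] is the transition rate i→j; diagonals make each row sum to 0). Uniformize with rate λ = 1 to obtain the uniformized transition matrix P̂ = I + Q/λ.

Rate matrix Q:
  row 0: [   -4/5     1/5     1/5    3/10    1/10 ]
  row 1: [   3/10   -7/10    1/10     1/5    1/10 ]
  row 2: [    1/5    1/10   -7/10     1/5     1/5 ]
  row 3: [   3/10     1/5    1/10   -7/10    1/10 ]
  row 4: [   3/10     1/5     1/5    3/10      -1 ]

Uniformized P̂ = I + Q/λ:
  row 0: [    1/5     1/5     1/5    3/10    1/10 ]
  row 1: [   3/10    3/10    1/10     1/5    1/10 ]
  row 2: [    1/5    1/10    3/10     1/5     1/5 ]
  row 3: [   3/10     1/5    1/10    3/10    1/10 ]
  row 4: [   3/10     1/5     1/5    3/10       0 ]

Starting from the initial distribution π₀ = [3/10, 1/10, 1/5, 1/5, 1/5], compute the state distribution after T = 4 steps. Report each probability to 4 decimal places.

π = [0.2572, 0.2032, 0.1706, 0.2626, 0.1065]

t=0: π = [0.3000, 0.1000, 0.2000, 0.2000, 0.2000]
t=1: π = [0.2500, 0.1900, 0.1900, 0.2700, 0.1000]
t=2: π = [0.2560, 0.2000, 0.1730, 0.2620, 0.1090]
t=3: π = [0.2571, 0.2027, 0.1711, 0.2627, 0.1064]
t=4: π = [0.2572, 0.2032, 0.1706, 0.2626, 0.1065]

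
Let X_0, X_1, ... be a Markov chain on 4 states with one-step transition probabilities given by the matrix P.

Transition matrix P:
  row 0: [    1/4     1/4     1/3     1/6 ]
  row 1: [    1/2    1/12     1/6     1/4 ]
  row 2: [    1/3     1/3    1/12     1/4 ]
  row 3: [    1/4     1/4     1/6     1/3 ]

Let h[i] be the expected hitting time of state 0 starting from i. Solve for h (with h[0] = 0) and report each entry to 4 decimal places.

First-step conditioning: h[0] = 0; for i ≠ 0, h[i] = 1 + Σ_k P[i][k]·h[k].
  h[1] = 1 + 1/12·h[1] + 1/6·h[2] + 1/4·h[3]
  h[2] = 1 + 1/3·h[1] + 1/12·h[2] + 1/4·h[3]
  h[3] = 1 + 1/4·h[1] + 1/6·h[2] + 1/3·h[3]
Solving the 3×3 linear system over states ≠ 0 gives exactly h = [0, 1716/697, 1980/697, 2184/697] (h[0] = 0 is the target).

h = [0.0000, 2.4620, 2.8407, 3.1334]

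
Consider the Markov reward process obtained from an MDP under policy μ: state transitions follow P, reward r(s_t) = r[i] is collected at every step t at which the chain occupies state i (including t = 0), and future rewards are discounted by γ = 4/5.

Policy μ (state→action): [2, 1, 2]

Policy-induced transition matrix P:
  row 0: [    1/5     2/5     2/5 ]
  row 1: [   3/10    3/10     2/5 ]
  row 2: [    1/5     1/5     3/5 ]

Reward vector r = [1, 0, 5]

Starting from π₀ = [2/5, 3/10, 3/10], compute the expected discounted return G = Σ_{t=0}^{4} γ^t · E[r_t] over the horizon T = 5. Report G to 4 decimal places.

t=0: π = [0.4000, 0.3000, 0.3000], E[r] = 1.9000, γ^t·E[r] = 1.900000, running G = 1.900000
t=1: π = [0.2300, 0.3100, 0.4600], E[r] = 2.5300, γ^t·E[r] = 2.024000, running G = 3.924000
t=2: π = [0.2310, 0.2770, 0.4920], E[r] = 2.6910, γ^t·E[r] = 1.722240, running G = 5.646240
t=3: π = [0.2277, 0.2739, 0.4984], E[r] = 2.7197, γ^t·E[r] = 1.392486, running G = 7.038726
t=4: π = [0.2274, 0.2729, 0.4997], E[r] = 2.7258, γ^t·E[r] = 1.116484, running G = 8.155210

G = 8.1552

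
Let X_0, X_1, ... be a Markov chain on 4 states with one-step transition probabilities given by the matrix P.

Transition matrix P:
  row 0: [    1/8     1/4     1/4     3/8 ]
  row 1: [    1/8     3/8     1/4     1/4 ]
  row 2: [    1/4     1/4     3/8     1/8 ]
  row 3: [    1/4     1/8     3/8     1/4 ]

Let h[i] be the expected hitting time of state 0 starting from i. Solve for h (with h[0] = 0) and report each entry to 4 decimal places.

h = [0.0000, 5.2414, 4.5977, 4.5057]

First-step conditioning: h[0] = 0; for i ≠ 0, h[i] = 1 + Σ_k P[i][k]·h[k].
  h[1] = 1 + 3/8·h[1] + 1/4·h[2] + 1/4·h[3]
  h[2] = 1 + 1/4·h[1] + 3/8·h[2] + 1/8·h[3]
  h[3] = 1 + 1/8·h[1] + 3/8·h[2] + 1/4·h[3]
Solving the 3×3 linear system over states ≠ 0 gives exactly h = [0, 152/29, 400/87, 392/87] (h[0] = 0 is the target).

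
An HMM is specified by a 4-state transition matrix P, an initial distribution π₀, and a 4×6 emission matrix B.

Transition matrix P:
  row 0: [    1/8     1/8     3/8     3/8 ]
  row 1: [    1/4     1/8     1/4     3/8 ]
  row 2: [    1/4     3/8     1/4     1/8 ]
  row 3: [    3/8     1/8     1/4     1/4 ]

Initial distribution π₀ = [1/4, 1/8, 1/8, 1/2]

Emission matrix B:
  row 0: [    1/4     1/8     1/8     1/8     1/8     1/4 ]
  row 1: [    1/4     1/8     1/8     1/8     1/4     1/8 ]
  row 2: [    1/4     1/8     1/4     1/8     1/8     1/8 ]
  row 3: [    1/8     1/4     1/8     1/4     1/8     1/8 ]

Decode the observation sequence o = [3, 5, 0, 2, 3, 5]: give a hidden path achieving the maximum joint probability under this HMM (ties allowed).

path = [3, 0, 2, 1, 3, 0]

t=0: δ = [3.125e-02, 1.562e-02, 1.562e-02, 1.250e-01]  (obs o_0=3)
t=1: δ = [1.172e-02, 1.953e-03, 3.906e-03, 3.906e-03]  ψ = [3, 3, 3, 3]  (obs o_1=5)
t=2: δ = [3.662e-04, 3.662e-04, 1.099e-03, 5.493e-04]  ψ = [0, 0, 0, 0]  (obs o_2=0)
t=3: δ = [3.433e-05, 5.150e-05, 6.866e-05, 1.717e-05]  ψ = [2, 2, 2, 0]  (obs o_3=2)
t=4: δ = [2.146e-06, 3.219e-06, 2.146e-06, 4.828e-06]  ψ = [2, 2, 2, 1]  (obs o_4=3)
t=5: δ = [4.526e-07, 1.006e-07, 1.509e-07, 1.509e-07]  ψ = [3, 2, 3, 1]  (obs o_5=5)
backtrack: best end state = 0; path = [3, 0, 2, 1, 3, 0]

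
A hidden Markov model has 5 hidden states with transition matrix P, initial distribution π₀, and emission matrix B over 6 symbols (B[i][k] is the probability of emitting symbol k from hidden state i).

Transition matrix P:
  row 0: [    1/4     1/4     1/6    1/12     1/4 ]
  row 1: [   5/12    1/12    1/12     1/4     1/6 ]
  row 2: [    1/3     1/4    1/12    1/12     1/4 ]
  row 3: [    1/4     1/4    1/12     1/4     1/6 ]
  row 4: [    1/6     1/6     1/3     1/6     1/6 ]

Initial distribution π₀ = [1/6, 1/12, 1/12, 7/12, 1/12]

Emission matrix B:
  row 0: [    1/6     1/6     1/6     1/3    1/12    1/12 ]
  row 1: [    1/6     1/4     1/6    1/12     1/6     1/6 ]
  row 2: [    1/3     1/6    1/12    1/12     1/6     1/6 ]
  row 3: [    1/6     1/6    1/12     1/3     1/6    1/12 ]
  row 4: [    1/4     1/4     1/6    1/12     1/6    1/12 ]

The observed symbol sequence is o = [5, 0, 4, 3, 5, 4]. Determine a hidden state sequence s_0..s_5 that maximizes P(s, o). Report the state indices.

t=0: δ = [1.389e-02, 1.389e-02, 1.389e-02, 4.861e-02, 6.944e-03]  (obs o_0=5)
t=1: δ = [2.025e-03, 2.025e-03, 1.350e-03, 2.025e-03, 2.025e-03]  ψ = [3, 3, 3, 3, 3]  (obs o_1=0)
t=2: δ = [7.033e-05, 8.439e-05, 1.125e-04, 8.439e-05, 8.439e-05]  ψ = [1, 0, 4, 1, 0]  (obs o_2=4)
t=3: δ = [1.250e-05, 2.344e-06, 2.344e-06, 7.033e-06, 2.344e-06]  ψ = [2, 2, 4, 1, 2]  (obs o_3=3)
t=4: δ = [2.605e-07, 5.210e-07, 3.473e-07, 1.465e-07, 2.605e-07]  ψ = [0, 0, 0, 3, 0]  (obs o_4=5)
t=5: δ = [1.809e-08, 1.447e-08, 1.447e-08, 2.171e-08, 1.447e-08]  ψ = [1, 2, 4, 1, 1]  (obs o_5=4)
backtrack: best end state = 3; path = [3, 4, 2, 0, 1, 3]

path = [3, 4, 2, 0, 1, 3]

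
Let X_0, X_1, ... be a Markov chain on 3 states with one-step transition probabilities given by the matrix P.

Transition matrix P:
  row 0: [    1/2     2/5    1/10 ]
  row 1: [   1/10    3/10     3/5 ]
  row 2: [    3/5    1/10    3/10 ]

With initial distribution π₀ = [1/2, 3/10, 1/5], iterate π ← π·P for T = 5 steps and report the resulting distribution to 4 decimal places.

t=0: π = [0.5000, 0.3000, 0.2000]
t=1: π = [0.4000, 0.3100, 0.2900]
t=2: π = [0.4050, 0.2820, 0.3130]
t=3: π = [0.4185, 0.2779, 0.3036]
t=4: π = [0.4192, 0.2811, 0.2997]
t=5: π = [0.4175, 0.2820, 0.3005]

π = [0.4175, 0.2820, 0.3005]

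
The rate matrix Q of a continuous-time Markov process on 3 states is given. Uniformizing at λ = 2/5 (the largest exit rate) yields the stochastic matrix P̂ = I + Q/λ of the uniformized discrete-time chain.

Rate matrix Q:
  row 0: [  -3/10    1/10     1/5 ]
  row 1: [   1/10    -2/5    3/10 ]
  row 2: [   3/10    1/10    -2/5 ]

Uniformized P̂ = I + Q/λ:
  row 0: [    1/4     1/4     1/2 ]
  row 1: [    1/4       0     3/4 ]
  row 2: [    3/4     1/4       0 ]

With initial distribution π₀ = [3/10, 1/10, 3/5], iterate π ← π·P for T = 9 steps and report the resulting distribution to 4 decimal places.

π = [0.4340, 0.2000, 0.3660]

t=0: π = [0.3000, 0.1000, 0.6000]
t=1: π = [0.5500, 0.2250, 0.2250]
t=2: π = [0.3625, 0.1938, 0.4438]
t=3: π = [0.4719, 0.2016, 0.3266]
t=4: π = [0.4133, 0.1996, 0.3871]
t=5: π = [0.4436, 0.2001, 0.3563]
t=6: π = [0.4282, 0.2000, 0.3719]
t=7: π = [0.4359, 0.2000, 0.3641]
t=8: π = [0.4320, 0.2000, 0.3680]
t=9: π = [0.4340, 0.2000, 0.3660]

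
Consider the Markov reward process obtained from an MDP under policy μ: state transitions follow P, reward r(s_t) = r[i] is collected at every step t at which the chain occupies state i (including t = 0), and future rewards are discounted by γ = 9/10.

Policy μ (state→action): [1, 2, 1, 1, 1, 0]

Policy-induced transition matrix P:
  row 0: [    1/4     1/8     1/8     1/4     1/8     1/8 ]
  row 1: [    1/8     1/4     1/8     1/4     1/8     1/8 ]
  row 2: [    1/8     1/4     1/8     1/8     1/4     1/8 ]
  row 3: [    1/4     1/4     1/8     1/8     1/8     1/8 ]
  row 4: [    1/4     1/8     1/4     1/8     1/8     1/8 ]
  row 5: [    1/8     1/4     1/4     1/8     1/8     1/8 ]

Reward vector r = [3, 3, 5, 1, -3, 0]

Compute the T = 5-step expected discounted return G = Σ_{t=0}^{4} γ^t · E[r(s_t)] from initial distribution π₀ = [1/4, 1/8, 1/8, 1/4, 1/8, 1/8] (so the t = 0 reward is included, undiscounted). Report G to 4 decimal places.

t=0: π = [0.2500, 0.1250, 0.1250, 0.2500, 0.1250, 0.1250], E[r] = 1.6250, γ^t·E[r] = 1.625000, running G = 1.625000
t=1: π = [0.2031, 0.2031, 0.1563, 0.1719, 0.1406, 0.1250], E[r] = 1.7500, γ^t·E[r] = 1.575000, running G = 3.200000
t=2: π = [0.1895, 0.2070, 0.1582, 0.1758, 0.1445, 0.1250], E[r] = 1.7227, γ^t·E[r] = 1.395352, running G = 4.595352
t=3: π = [0.1887, 0.2083, 0.1587, 0.1746, 0.1448, 0.1250], E[r] = 1.7246, γ^t·E[r] = 1.257240, running G = 5.852592
t=4: π = [0.1885, 0.2083, 0.1587, 0.1746, 0.1448, 0.1250], E[r] = 1.7242, γ^t·E[r] = 1.131236, running G = 6.983828

G = 6.9838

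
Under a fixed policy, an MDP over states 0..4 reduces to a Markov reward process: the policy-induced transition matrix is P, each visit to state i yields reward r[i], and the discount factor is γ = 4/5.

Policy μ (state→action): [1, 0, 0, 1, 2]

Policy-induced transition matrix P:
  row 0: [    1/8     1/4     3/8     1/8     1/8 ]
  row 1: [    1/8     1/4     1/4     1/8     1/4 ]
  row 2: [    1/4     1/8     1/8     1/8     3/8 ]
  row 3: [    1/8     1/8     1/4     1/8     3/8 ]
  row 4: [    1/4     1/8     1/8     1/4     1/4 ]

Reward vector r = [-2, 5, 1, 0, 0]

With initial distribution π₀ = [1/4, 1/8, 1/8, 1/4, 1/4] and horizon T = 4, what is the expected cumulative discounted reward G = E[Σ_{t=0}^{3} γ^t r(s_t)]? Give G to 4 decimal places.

G = 1.6336

t=0: π = [0.2500, 0.1250, 0.1250, 0.2500, 0.2500], E[r] = 0.2500, γ^t·E[r] = 0.250000, running G = 0.250000
t=1: π = [0.1719, 0.1719, 0.2344, 0.1563, 0.2656], E[r] = 0.7500, γ^t·E[r] = 0.600000, running G = 0.850000
t=2: π = [0.1875, 0.1680, 0.2090, 0.1582, 0.2773], E[r] = 0.6738, γ^t·E[r] = 0.431250, running G = 1.281250
t=3: π = [0.1858, 0.1694, 0.2126, 0.1597, 0.2725], E[r] = 0.6882, γ^t·E[r] = 0.352375, running G = 1.633625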